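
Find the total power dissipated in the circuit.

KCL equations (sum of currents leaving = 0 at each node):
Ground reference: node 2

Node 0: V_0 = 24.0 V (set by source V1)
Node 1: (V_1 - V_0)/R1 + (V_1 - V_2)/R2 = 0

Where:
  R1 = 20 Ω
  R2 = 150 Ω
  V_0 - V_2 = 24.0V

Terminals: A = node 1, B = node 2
Nodal analysis, taking node 2 as the 0 V reference.
Source V1 fixes V_0 = 24 V.
KCL at each unknown node (sum of currents leaving = 0; resistances in Ω):
  Node 1: (V_1 - 24)/20 + (V_1 - 0)/150 = 0
Collecting terms: 0.05667 × V_1 = 1.2  =>  V_1 = 21.18 V
Power in each resistor, P = (ΔV)²/R:
  P_R1 = (24 - 21.18)²/20 = 0.3986 W
  P_R2 = (21.18 - 0)²/150 = 2.99 W
P_total = P_R1 + P_R2 = 3.388 W

Final answer: 3.388 W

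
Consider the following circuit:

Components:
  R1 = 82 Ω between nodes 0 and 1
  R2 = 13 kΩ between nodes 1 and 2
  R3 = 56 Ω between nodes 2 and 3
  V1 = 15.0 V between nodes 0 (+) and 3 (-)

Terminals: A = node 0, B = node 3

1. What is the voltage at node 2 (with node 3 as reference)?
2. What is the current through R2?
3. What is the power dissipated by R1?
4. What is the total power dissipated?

Nodal analysis, taking node 3 as the 0 V reference.
Source V1 fixes V_0 = 15 V.
KCL at each unknown node (sum of currents leaving = 0; resistances in Ω):
  Node 1: (V_1 - 15)/82 + (V_1 - V_2)/13000 = 0
  Node 2: (V_2 - V_1)/13000 + (V_2 - 0)/56 = 0
Collecting terms (coefficients in siemens):
  0.01227·V_1 - 0.00007692·V_2 = 0.1829
  0.01793·V_2 - 0.00007692·V_1 = 0
Determinant D = (0.01227)(0.01793) - (-0.00007692)(-0.00007692) = 0.0002201
V_1 = [(0.1829)(0.01793) - (-0.00007692)(0)]/D = 14.91 V
V_2 = [(0.01227)(0) - (0.1829)(-0.00007692)]/D = 0.06394 V
Part 1:
  Read off the nodal solution: V_2 = 0.06394 V
Part 2:
  I_R2 = (V_1 - V_2)/R2 = (14.91 - 0.06394)/13000 = 0.001142 A
  Magnitude: I_R2 = 0.001142 A
Part 3:
  I_R1 = (V_0 - V_1)/R1 = (15 - 14.91)/82 = 0.001142 A
  P_R1 = I_R1² × R1 = (0.001142)² × 82 = 0.0001069 W
Part 4:
  Power in each resistor, P = (ΔV)²/R:
    P_R1 = (15 - 14.91)²/82 = 0.0001069 W
    P_R2 = (14.91 - 0.06394)²/13000 = 0.01695 W
    P_R3 = (0.06394 - 0)²/56 = 0.000073 W
  P_total = P_R1 + P_R2 + P_R3 = 0.01713 W

Final answers:
1. V_2 = 0.06394 V
2. I_R2 = 0.001142 A
3. P_R1 = 0.0001069 W
4. P_total = 0.01713 W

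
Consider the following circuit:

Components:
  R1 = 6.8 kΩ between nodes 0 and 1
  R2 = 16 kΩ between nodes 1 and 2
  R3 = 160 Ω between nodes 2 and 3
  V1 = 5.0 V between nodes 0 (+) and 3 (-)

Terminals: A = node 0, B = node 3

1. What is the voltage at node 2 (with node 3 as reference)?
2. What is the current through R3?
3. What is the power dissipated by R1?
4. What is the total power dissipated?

Nodal analysis, taking node 3 as the 0 V reference.
Source V1 fixes V_0 = 5 V.
KCL at each unknown node (sum of currents leaving = 0; resistances in Ω):
  Node 1: (V_1 - 5)/6800 + (V_1 - V_2)/16000 = 0
  Node 2: (V_2 - V_1)/16000 + (V_2 - 0)/160 = 0
Collecting terms (coefficients in siemens):
  0.0002096·V_1 - 0.0000625·V_2 = 0.0007353
  0.006313·V_2 - 0.0000625·V_1 = 0
Determinant D = (0.0002096)(0.006313) - (-0.0000625)(-0.0000625) = 0.000001319
V_1 = [(0.0007353)(0.006313) - (-0.0000625)(0)]/D = 3.519 V
V_2 = [(0.0002096)(0) - (0.0007353)(-0.0000625)]/D = 0.03484 V
Part 1:
  Read off the nodal solution: V_2 = 0.03484 V
Part 2:
  I_R3 = (V_2 - V_3)/R3 = (0.03484 - 0)/160 = 0.0002178 A
  Magnitude: I_R3 = 0.0002178 A
Part 3:
  I_R1 = (V_0 - V_1)/R1 = (5 - 3.519)/6800 = 0.0002178 A
  P_R1 = I_R1² × R1 = (0.0002178)² × 6800 = 0.0003225 W
Part 4:
  Power in each resistor, P = (ΔV)²/R:
    P_R1 = (5 - 3.519)²/6800 = 0.0003225 W
    P_R2 = (3.519 - 0.03484)²/16000 = 0.0007588 W
    P_R3 = (0.03484 - 0)²/160 = 0.000007588 W
  P_total = P_R1 + P_R2 + P_R3 = 0.001089 W

Final answers:
1. V_2 = 0.03484 V
2. I_R3 = 0.0002178 A
3. P_R1 = 0.0003225 W
4. P_total = 0.001089 W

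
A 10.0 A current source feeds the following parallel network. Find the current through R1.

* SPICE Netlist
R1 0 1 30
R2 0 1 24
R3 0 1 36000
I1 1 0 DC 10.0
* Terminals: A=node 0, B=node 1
All resistors sit directly between nodes 0 and 1, so they are in parallel and share one voltage V; the full source current 10 A splits among them.
1/R_par = 1/30 + 1/24 + 1/36000 = 0.07503 S  =>  R_par = 13.33 Ω
V = I × R_par = 10 × 13.33 = 133.3 V
I_R1 = V/R1 = 133.3/30 = 4.443 A

Final answer: 4.443 A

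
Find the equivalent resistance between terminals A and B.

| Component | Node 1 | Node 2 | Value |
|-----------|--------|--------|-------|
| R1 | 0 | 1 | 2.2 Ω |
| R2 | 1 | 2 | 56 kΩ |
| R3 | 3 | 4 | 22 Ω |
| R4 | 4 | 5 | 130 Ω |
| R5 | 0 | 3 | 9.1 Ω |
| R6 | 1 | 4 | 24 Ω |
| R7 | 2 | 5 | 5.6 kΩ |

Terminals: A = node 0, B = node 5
The network is not a plain series/parallel combination. Inject a 1 A test current into terminal A (node 0) and return it from terminal B (node 5); then R_eq = V_A / (1 A).
Nodal analysis, taking node 5 as the 0 V reference.
Current source I_test pushes 1 A into node 0 and draws it out of node 5.
KCL at each unknown node (sum of currents leaving = 0; resistances in Ω):
  Node 0: (V_0 - V_1)/2.2 + (V_0 - V_3)/9.1 - 1 = 0
  Node 1: (V_1 - V_0)/2.2 + (V_1 - V_2)/56000 + (V_1 - V_4)/24 = 0
  Node 2: (V_2 - V_1)/56000 + (V_2 - 0)/5600 = 0
  Node 3: (V_3 - V_0)/9.1 + (V_3 - V_4)/22 = 0
  Node 4: (V_4 - V_1)/24 + (V_4 - V_3)/22 + (V_4 - 0)/130 = 0
Collecting terms (coefficients in siemens):
  0.5644·V_0 - 0.4545·V_1 - 0.1099·V_3 = 1
  0.4962·V_1 - 0.4545·V_0 - 0.00001786·V_2 - 0.04167·V_4 = 0
  0.0001964·V_2 - 0.00001786·V_1 = 0
  0.1553·V_3 - 0.1099·V_0 - 0.04545·V_4 = 0
  0.09481·V_4 - 0.04167·V_1 - 0.04545·V_3 = 0
Solving these 5 simultaneous equations (Gaussian elimination) gives:
  V_0 = 143.9 V, V_1 = 142.7 V, V_2 = 12.97 V, V_3 = 139.7 V
  V_4 = 129.7 V
R_eq = V_0 / 1 A = 143.9 Ω

Final answer: 143.9 Ω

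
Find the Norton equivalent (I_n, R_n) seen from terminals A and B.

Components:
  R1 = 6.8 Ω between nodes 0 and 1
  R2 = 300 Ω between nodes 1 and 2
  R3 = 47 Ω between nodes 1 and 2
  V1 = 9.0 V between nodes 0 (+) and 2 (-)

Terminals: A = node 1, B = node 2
Find the Thévenin equivalent first; then I_n = V_th/R_th and R_n = R_th.
Step 1 — V_th is the open-circuit voltage V_A - V_B (nothing connected across the terminals).
Nodal analysis, taking node 2 as the 0 V reference.
Source V1 fixes V_0 = 9 V.
KCL at each unknown node (sum of currents leaving = 0; resistances in Ω):
  Node 1: (V_1 - 9)/6.8 + (V_1 - 0)/300 + (V_1 - 0)/47 = 0
Collecting terms: 0.1717 × V_1 = 1.324  =>  V_1 = 7.71 V
V_th = V_1 - V_2 = 7.71 - 0 = 7.71 V
Step 2 — R_th: zero the source — replace V1 by a short circuit (node 2 merges into node 0) — and find the resistance seen between A (node 1) and B (node 0).
Reduce the network between node 1 (A) and node 0 (B) by series/parallel combination:
  Rp1 = R1 ‖ R2 ‖ R3 (parallel, all between nodes 0 and 1) = 1/(1/6.8 + 1/300 + 1/47) = 5.825 Ω
R_th = 5.825 Ω
I_n = V_th/R_th = 7.71/5.825 = 1.324 A, and R_n = R_th = 5.825 Ω

Final answer: I_n = 1.324 A, R_n = 5.825 Ω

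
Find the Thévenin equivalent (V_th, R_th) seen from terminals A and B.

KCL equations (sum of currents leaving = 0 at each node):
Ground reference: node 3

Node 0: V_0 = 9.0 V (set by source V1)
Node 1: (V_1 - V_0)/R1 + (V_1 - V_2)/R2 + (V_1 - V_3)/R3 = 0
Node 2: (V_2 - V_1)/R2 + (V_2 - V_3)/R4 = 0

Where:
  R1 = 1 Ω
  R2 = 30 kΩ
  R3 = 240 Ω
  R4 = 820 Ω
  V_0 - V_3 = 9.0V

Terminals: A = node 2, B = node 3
Step 1 — V_th is the open-circuit voltage V_A - V_B (nothing connected across the terminals).
Nodal analysis, taking node 3 as the 0 V reference.
Source V1 fixes V_0 = 9 V.
KCL at each unknown node (sum of currents leaving = 0; resistances in Ω):
  Node 1: (V_1 - 9)/1 + (V_1 - V_2)/30000 + (V_1 - 0)/240 = 0
  Node 2: (V_2 - V_1)/30000 + (V_2 - 0)/820 = 0
Collecting terms (coefficients in siemens):
  1.004·V_1 - 0.00003333·V_2 = 9
  0.001253·V_2 - 0.00003333·V_1 = 0
Determinant D = (1.004)(0.001253) - (-0.00003333)(-0.00003333) = 0.001258
V_1 = [(9)(0.001253) - (-0.00003333)(0)]/D = 8.962 V
V_2 = [(1.004)(0) - (9)(-0.00003333)]/D = 0.2385 V
V_th = V_2 - V_3 = 0.2385 - 0 = 0.2385 V
Step 2 — R_th: zero the source — replace V1 by a short circuit (node 3 merges into node 0) — and find the resistance seen between A (node 2) and B (node 0).
Reduce the network between node 2 (A) and node 0 (B) by series/parallel combination:
  Rp1 = R1 ‖ R3 (parallel, both between nodes 0 and 1) = 1/(1/1 + 1/240) = 0.9959 Ω
  Rs1 = R2 + Rp1 (series, joined only at node 1) = 30000 + 0.9959 = 30000 Ω
  Rp2 = R4 ‖ Rs1 (parallel, both between nodes 0 and 2) = 1/(1/820 + 1/30000) = 798.2 Ω
R_th = 798.2 Ω

Final answer: V_th = 0.2385 V, R_th = 798.2 Ω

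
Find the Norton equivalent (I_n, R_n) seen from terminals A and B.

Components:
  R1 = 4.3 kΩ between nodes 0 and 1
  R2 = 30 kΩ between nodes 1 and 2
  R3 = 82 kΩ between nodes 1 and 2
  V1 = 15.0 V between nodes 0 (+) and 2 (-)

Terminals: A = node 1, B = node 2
Find the Thévenin equivalent first; then I_n = V_th/R_th and R_n = R_th.
Step 1 — V_th is the open-circuit voltage V_A - V_B (nothing connected across the terminals).
Nodal analysis, taking node 2 as the 0 V reference.
Source V1 fixes V_0 = 15 V.
KCL at each unknown node (sum of currents leaving = 0; resistances in Ω):
  Node 1: (V_1 - 15)/4300 + (V_1 - 0)/30000 + (V_1 - 0)/82000 = 0
Collecting terms: 0.0002781 × V_1 = 0.003488  =>  V_1 = 12.54 V
V_th = V_1 - V_2 = 12.54 - 0 = 12.54 V
Step 2 — R_th: zero the source — replace V1 by a short circuit (node 2 merges into node 0) — and find the resistance seen between A (node 1) and B (node 0).
Reduce the network between node 1 (A) and node 0 (B) by series/parallel combination:
  Rp1 = R1 ‖ R2 ‖ R3 (parallel, all between nodes 0 and 1) = 1/(1/4300 + 1/30000 + 1/82000) = 3596 Ω
R_th = 3.596 kΩ
I_n = V_th/R_th = 12.54/3596 = 0.003488 A, and R_n = R_th = 3.596 kΩ

Final answer: I_n = 0.003488 A, R_n = 3.596 kΩ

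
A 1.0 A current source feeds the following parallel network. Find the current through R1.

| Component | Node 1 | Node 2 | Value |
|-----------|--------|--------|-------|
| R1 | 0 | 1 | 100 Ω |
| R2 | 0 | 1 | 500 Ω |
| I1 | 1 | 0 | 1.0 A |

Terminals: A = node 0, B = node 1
All resistors sit directly between nodes 0 and 1, so they are in parallel and share one voltage V; the full source current 1 A splits among them.
1/R_par = 1/100 + 1/500 = 0.012 S  =>  R_par = 83.33 Ω
V = I × R_par = 1 × 83.33 = 83.33 V
I_R1 = V/R1 = 83.33/100 = 0.8333 A

Final answer: 0.8333 A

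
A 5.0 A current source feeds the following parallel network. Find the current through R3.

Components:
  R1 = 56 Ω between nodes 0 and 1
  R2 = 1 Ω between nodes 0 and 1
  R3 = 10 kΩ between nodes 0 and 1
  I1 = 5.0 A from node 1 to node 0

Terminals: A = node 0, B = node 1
All resistors sit directly between nodes 0 and 1, so they are in parallel and share one voltage V; the full source current 5 A splits among them.
1/R_par = 1/56 + 1/1 + 1/10000 = 1.018 S  =>  R_par = 0.9824 Ω
V = I × R_par = 5 × 0.9824 = 4.912 V
I_R3 = V/R3 = 4.912/10000 = 0.0004912 A

Final answer: 0.0004912 A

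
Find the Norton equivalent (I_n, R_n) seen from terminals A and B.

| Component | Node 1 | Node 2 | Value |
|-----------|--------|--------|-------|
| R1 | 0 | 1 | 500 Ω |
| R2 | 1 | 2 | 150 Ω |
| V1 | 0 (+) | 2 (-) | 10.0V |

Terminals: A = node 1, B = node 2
Find the Thévenin equivalent first; then I_n = V_th/R_th and R_n = R_th.
Step 1 — V_th is the open-circuit voltage V_A - V_B (nothing connected across the terminals).
Nodal analysis, taking node 2 as the 0 V reference.
Source V1 fixes V_0 = 10 V.
KCL at each unknown node (sum of currents leaving = 0; resistances in Ω):
  Node 1: (V_1 - 10)/500 + (V_1 - 0)/150 = 0
Collecting terms: 0.008667 × V_1 = 0.02  =>  V_1 = 2.308 V
V_th = V_1 - V_2 = 2.308 - 0 = 2.308 V
Step 2 — R_th: zero the source — replace V1 by a short circuit (node 2 merges into node 0) — and find the resistance seen between A (node 1) and B (node 0).
Reduce the network between node 1 (A) and node 0 (B) by series/parallel combination:
  Rp1 = R1 ‖ R2 (parallel, both between nodes 0 and 1) = 1/(1/500 + 1/150) = 115.4 Ω
R_th = 115.4 Ω
I_n = V_th/R_th = 2.308/115.4 = 0.02 A, and R_n = R_th = 115.4 Ω

Final answer: I_n = 0.02 A, R_n = 115.4 Ω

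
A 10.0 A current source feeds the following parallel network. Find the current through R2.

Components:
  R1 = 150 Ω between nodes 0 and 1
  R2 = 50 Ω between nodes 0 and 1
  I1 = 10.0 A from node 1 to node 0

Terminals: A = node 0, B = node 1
All resistors sit directly between nodes 0 and 1, so they are in parallel and share one voltage V; the full source current 10 A splits among them.
1/R_par = 1/150 + 1/50 = 0.02667 S  =>  R_par = 37.5 Ω
V = I × R_par = 10 × 37.5 = 375 V
I_R2 = V/R2 = 375/50 = 7.5 A

Final answer: 7.5 A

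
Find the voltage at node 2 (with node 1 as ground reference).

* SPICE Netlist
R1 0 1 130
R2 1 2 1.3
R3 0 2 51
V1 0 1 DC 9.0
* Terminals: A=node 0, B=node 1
Nodal analysis, taking node 1 as the 0 V reference.
Source V1 fixes V_0 = 9 V.
KCL at each unknown node (sum of currents leaving = 0; resistances in Ω):
  Node 2: (V_2 - 0)/1.3 + (V_2 - 9)/51 = 0
Collecting terms: 0.7888 × V_2 = 0.1765  =>  V_2 = 0.2237 V
The requested potential is V_2 = 0.2237 V.

Final answer: V_2 = 0.2237 V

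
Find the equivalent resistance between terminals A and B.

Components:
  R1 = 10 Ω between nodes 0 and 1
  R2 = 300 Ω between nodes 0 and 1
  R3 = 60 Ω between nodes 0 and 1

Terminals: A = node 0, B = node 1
Reduce the network between node 0 (A) and node 1 (B) by series/parallel combination:
  Rp1 = R1 ‖ R2 ‖ R3 (parallel, all between nodes 0 and 1) = 1/(1/10 + 1/300 + 1/60) = 8.333 Ω
R_eq = 8.333 Ω

Final answer: 8.333 Ω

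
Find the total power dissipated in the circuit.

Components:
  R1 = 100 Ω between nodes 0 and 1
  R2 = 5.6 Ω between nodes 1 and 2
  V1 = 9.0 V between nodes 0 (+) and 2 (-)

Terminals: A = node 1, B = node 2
Nodal analysis, taking node 2 as the 0 V reference.
Source V1 fixes V_0 = 9 V.
KCL at each unknown node (sum of currents leaving = 0; resistances in Ω):
  Node 1: (V_1 - 9)/100 + (V_1 - 0)/5.6 = 0
Collecting terms: 0.1886 × V_1 = 0.09  =>  V_1 = 0.4773 V
Power in each resistor, P = (ΔV)²/R:
  P_R1 = (9 - 0.4773)²/100 = 0.7264 W
  P_R2 = (0.4773 - 0)²/5.6 = 0.04068 W
P_total = P_R1 + P_R2 = 0.767 W

Final answer: 0.767 W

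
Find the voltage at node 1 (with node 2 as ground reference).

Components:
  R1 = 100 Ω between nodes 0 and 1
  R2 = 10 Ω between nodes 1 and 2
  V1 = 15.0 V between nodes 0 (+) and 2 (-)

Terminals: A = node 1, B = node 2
Nodal analysis, taking node 2 as the 0 V reference.
Source V1 fixes V_0 = 15 V.
KCL at each unknown node (sum of currents leaving = 0; resistances in Ω):
  Node 1: (V_1 - 15)/100 + (V_1 - 0)/10 = 0
Collecting terms: 0.11 × V_1 = 0.15  =>  V_1 = 1.364 V
The requested potential is V_1 = 1.364 V.

Final answer: V_1 = 1.364 V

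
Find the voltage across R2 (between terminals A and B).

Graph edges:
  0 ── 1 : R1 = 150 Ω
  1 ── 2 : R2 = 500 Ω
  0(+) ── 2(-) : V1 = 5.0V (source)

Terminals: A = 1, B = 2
R1 and R2 are in series across V1 (node 0 → node 1 → node 2), and the output A–B is taken across R2, so this is a voltage divider.
Series current: I = V1/(R1 + R2) = 5/(150 + 500) = 5/650 = 0.007692 A
V_R2 = I × R2 = V1 × R2/(R1 + R2) = 5 × 500/650 = 3.846 V

Final answer: 3.846 V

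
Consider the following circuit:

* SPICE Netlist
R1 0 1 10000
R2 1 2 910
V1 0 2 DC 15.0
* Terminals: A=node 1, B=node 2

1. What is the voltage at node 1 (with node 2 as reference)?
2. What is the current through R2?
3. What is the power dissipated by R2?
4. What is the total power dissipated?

Nodal analysis, taking node 2 as the 0 V reference.
Source V1 fixes V_0 = 15 V.
KCL at each unknown node (sum of currents leaving = 0; resistances in Ω):
  Node 1: (V_1 - 15)/10000 + (V_1 - 0)/910 = 0
Collecting terms: 0.001199 × V_1 = 0.0015  =>  V_1 = 1.251 V
Part 1:
  Read off the nodal solution: V_1 = 1.251 V
Part 2:
  I_R2 = (V_1 - V_2)/R2 = (1.251 - 0)/910 = 0.001375 A
  Magnitude: I_R2 = 0.001375 A
Part 3:
  I_R2 = (V_1 - V_2)/R2 = (1.251 - 0)/910 = 0.001375 A
  P_R2 = I_R2² × R2 = (0.001375)² × 910 = 0.00172 W
Part 4:
  Power in each resistor, P = (ΔV)²/R:
    P_R1 = (15 - 1.251)²/10000 = 0.0189 W
    P_R2 = (1.251 - 0)²/910 = 0.00172 W
  P_total = P_R1 + P_R2 = 0.02062 W

Final answers:
1. V_1 = 1.251 V
2. I_R2 = 0.001375 A
3. P_R2 = 0.00172 W
4. P_total = 0.02062 W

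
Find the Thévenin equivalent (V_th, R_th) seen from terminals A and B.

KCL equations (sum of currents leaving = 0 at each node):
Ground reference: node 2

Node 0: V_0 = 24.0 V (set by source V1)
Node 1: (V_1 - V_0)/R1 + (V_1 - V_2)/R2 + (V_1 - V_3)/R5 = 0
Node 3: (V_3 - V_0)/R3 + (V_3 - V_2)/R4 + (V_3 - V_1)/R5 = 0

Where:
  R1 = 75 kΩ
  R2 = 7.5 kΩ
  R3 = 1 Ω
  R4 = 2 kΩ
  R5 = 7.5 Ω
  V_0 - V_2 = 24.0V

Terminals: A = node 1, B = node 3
Step 1 — V_th is the open-circuit voltage V_A - V_B (nothing connected across the terminals).
Nodal analysis, taking node 2 as the 0 V reference.
Source V1 fixes V_0 = 24 V.
KCL at each unknown node (sum of currents leaving = 0; resistances in Ω):
  Node 1: (V_1 - 24)/75000 + (V_1 - 0)/7500 + (V_1 - V_3)/7.5 = 0
  Node 3: (V_3 - 24)/1 + (V_3 - 0)/2000 + (V_3 - V_1)/7.5 = 0
Collecting terms (coefficients in siemens):
  0.1335·V_1 - 0.1333·V_3 = 0.00032
  1.134·V_3 - 0.1333·V_1 = 24
Determinant D = (0.1335)(1.134) - (-0.1333)(-0.1333) = 0.1336
V_1 = [(0.00032)(1.134) - (-0.1333)(24)]/D = 23.96 V
V_3 = [(0.1335)(24) - (0.00032)(-0.1333)]/D = 23.98 V
V_th = V_1 - V_3 = 23.96 - 23.98 = -0.02396 V
Step 2 — R_th: zero the source — replace V1 by a short circuit (node 2 merges into node 0) — and find the resistance seen between A (node 1) and B (node 3).
Reduce the network between node 1 (A) and node 3 (B) by series/parallel combination:
  Rp1 = R1 ‖ R2 (parallel, both between nodes 0 and 1) = 1/(1/75000 + 1/7500) = 6818 Ω
  Rp2 = R3 ‖ R4 (parallel, both between nodes 0 and 3) = 1/(1/1 + 1/2000) = 0.9995 Ω
  Rs1 = Rp1 + Rp2 (series, joined only at node 0) = 6818 + 0.9995 = 6819 Ω
  Rp3 = R5 ‖ Rs1 (parallel, both between nodes 1 and 3) = 1/(1/7.5 + 1/6819) = 7.492 Ω
R_th = 7.492 Ω

Final answer: V_th = -0.02396 V, R_th = 7.492 Ω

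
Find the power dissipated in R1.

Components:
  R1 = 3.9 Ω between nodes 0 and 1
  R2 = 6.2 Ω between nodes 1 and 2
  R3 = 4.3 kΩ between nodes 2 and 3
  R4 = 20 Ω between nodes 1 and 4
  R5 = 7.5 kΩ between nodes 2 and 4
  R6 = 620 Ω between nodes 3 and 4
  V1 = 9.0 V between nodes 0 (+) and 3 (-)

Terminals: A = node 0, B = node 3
Nodal analysis, taking node 3 as the 0 V reference.
Source V1 fixes V_0 = 9 V.
KCL at each unknown node (sum of currents leaving = 0; resistances in Ω):
  Node 1: (V_1 - 9)/3.9 + (V_1 - V_2)/6.2 + (V_1 - V_4)/20 = 0
  Node 2: (V_2 - V_1)/6.2 + (V_2 - 0)/4300 + (V_2 - V_4)/7500 = 0
  Node 4: (V_4 - V_1)/20 + (V_4 - V_2)/7500 + (V_4 - 0)/620 = 0
Collecting terms (coefficients in siemens):
  0.4677·V_1 - 0.1613·V_2 - 0.05·V_4 = 2.308
  0.1617·V_2 - 0.1613·V_1 - 0.0001333·V_4 = 0
  0.05175·V_4 - 0.05·V_1 - 0.0001333·V_2 = 0
Solving these 3 simultaneous equations (Gaussian elimination) gives:
  V_1 = 8.937 V, V_2 = 8.924 V, V_4 = 8.659 V
I_R1 = (V_0 - V_1)/R1 = (9 - 8.937)/3.9 = 0.01604 A
P_R1 = I_R1² × R1 = (0.01604)² × 3.9 = 0.001004 W

Final answer: 0.001004 W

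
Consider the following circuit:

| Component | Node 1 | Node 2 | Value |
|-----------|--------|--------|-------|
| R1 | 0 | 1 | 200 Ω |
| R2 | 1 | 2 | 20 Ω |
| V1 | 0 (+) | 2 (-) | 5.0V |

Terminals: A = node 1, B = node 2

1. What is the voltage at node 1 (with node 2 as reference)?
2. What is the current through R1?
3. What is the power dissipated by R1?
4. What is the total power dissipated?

Nodal analysis, taking node 2 as the 0 V reference.
Source V1 fixes V_0 = 5 V.
KCL at each unknown node (sum of currents leaving = 0; resistances in Ω):
  Node 1: (V_1 - 5)/200 + (V_1 - 0)/20 = 0
Collecting terms: 0.055 × V_1 = 0.025  =>  V_1 = 0.4545 V
Part 1:
  Read off the nodal solution: V_1 = 0.4545 V
Part 2:
  I_R1 = (V_0 - V_1)/R1 = (5 - 0.4545)/200 = 0.02273 A
  Magnitude: I_R1 = 0.02273 A
Part 3:
  I_R1 = (V_0 - V_1)/R1 = (5 - 0.4545)/200 = 0.02273 A
  P_R1 = I_R1² × R1 = (0.02273)² × 200 = 0.1033 W
Part 4:
  Power in each resistor, P = (ΔV)²/R:
    P_R1 = (5 - 0.4545)²/200 = 0.1033 W
    P_R2 = (0.4545 - 0)²/20 = 0.01033 W
  P_total = P_R1 + P_R2 = 0.1136 W

Final answers:
1. V_1 = 0.4545 V
2. I_R1 = 0.02273 A
3. P_R1 = 0.1033 W
4. P_total = 0.1136 W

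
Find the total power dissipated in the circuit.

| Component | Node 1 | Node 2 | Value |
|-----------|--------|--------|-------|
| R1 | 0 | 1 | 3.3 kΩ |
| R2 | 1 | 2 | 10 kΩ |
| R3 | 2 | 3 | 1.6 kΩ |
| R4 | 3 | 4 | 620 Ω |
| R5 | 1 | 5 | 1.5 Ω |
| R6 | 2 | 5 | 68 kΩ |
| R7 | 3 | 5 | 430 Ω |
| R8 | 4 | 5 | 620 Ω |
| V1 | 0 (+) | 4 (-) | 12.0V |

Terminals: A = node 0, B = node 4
Nodal analysis, taking node 4 as the 0 V reference.
Source V1 fixes V_0 = 12 V.
KCL at each unknown node (sum of currents leaving = 0; resistances in Ω):
  Node 1: (V_1 - 12)/3300 + (V_1 - V_2)/10000 + (V_1 - V_5)/1.5 = 0
  Node 2: (V_2 - V_1)/10000 + (V_2 - V_3)/1600 + (V_2 - V_5)/68000 = 0
  Node 3: (V_3 - V_2)/1600 + (V_3 - 0)/620 + (V_3 - V_5)/430 = 0
  Node 5: (V_5 - V_1)/1.5 + (V_5 - V_2)/68000 + (V_5 - V_3)/430 + (V_5 - 0)/620 = 0
Collecting terms (coefficients in siemens):
  0.6671·V_1 - 0.0001·V_2 - 0.6667·V_5 = 0.003636
  0.0007397·V_2 - 0.0001·V_1 - 0.000625·V_3 - 0.00001471·V_5 = 0
  0.004563·V_3 - 0.000625·V_2 - 0.002326·V_5 = 0
  0.6706·V_5 - 0.6667·V_1 - 0.00001471·V_2 - 0.002326·V_3 = 0
Solving these 4 simultaneous equations (Gaussian elimination) gives:
  V_1 = 1.265 V, V_2 = 0.8354 V, V_3 = 0.7566 V, V_5 = 1.26 V
Power in each resistor, P = (ΔV)²/R:
  P_R1 = (12 - 1.265)²/3300 = 0.03492 W
  P_R2 = (1.265 - 0.8354)²/10000 = 0.00001846 W
  P_R3 = (0.8354 - 0.7566)²/1600 = 0.000003875 W
  P_R4 = (0.7566 - 0)²/620 = 0.0009234 W
  P_R5 = (1.265 - 1.26)²/1.5 = 0.00001546 W
  P_R6 = (0.8354 - 1.26)²/68000 = 0.000002654 W
  P_R7 = (0.7566 - 1.26)²/430 = 0.0005898 W
  P_R8 = (0 - 1.26)²/620 = 0.002562 W
P_total = P_R1 + P_R2 + P_R3 + P_R4 + P_R5 + P_R6 + P_R7 + P_R8 = 0.03904 W

Final answer: 0.03904 W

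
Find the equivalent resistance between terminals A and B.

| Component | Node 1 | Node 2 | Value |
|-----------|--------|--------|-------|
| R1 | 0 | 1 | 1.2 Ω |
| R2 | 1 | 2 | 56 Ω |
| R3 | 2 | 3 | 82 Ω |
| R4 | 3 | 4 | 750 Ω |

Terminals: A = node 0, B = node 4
Reduce the network between node 0 (A) and node 4 (B) by series/parallel combination:
  Rs1 = R1 + R2 (series, joined only at node 1) = 1.2 + 56 = 57.2 Ω
  Rs2 = R3 + Rs1 (series, joined only at node 2) = 82 + 57.2 = 139.2 Ω
  Rs3 = R4 + Rs2 (series, joined only at node 3) = 750 + 139.2 = 889.2 Ω
R_eq = 889.2 Ω

Final answer: 889.2 Ω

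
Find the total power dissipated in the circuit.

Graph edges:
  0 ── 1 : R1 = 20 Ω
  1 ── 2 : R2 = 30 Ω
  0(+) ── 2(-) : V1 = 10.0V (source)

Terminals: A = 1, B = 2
Nodal analysis, taking node 2 as the 0 V reference.
Source V1 fixes V_0 = 10 V.
KCL at each unknown node (sum of currents leaving = 0; resistances in Ω):
  Node 1: (V_1 - 10)/20 + (V_1 - 0)/30 = 0
Collecting terms: 0.08333 × V_1 = 0.5  =>  V_1 = 6 V
Power in each resistor, P = (ΔV)²/R:
  P_R1 = (10 - 6)²/20 = 0.8 W
  P_R2 = (6 - 0)²/30 = 1.2 W
P_total = P_R1 + P_R2 = 2 W

Final answer: 2 W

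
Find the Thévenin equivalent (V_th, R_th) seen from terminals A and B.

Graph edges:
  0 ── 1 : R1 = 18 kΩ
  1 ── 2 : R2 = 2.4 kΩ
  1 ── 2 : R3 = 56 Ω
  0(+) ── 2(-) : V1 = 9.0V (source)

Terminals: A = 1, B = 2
Step 1 — V_th is the open-circuit voltage V_A - V_B (nothing connected across the terminals).
Nodal analysis, taking node 2 as the 0 V reference.
Source V1 fixes V_0 = 9 V.
KCL at each unknown node (sum of currents leaving = 0; resistances in Ω):
  Node 1: (V_1 - 9)/18000 + (V_1 - 0)/2400 + (V_1 - 0)/56 = 0
Collecting terms: 0.01833 × V_1 = 0.0005  =>  V_1 = 0.02728 V
V_th = V_1 - V_2 = 0.02728 - 0 = 0.02728 V
Step 2 — R_th: zero the source — replace V1 by a short circuit (node 2 merges into node 0) — and find the resistance seen between A (node 1) and B (node 0).
Reduce the network between node 1 (A) and node 0 (B) by series/parallel combination:
  Rp1 = R1 ‖ R2 ‖ R3 (parallel, all between nodes 0 and 1) = 1/(1/18000 + 1/2400 + 1/56) = 54.56 Ω
R_th = 54.56 Ω

Final answer: V_th = 0.02728 V, R_th = 54.56 Ω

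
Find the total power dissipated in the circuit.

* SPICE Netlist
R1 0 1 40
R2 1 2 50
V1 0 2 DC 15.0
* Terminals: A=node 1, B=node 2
Nodal analysis, taking node 2 as the 0 V reference.
Source V1 fixes V_0 = 15 V.
KCL at each unknown node (sum of currents leaving = 0; resistances in Ω):
  Node 1: (V_1 - 15)/40 + (V_1 - 0)/50 = 0
Collecting terms: 0.045 × V_1 = 0.375  =>  V_1 = 8.333 V
Power in each resistor, P = (ΔV)²/R:
  P_R1 = (15 - 8.333)²/40 = 1.111 W
  P_R2 = (8.333 - 0)²/50 = 1.389 W
P_total = P_R1 + P_R2 = 2.5 W

Final answer: 2.5 W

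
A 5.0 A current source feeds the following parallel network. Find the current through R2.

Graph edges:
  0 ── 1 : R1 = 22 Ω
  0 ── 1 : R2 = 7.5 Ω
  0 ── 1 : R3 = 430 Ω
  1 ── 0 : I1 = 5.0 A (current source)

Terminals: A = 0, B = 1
All resistors sit directly between nodes 0 and 1, so they are in parallel and share one voltage V; the full source current 5 A splits among them.
1/R_par = 1/22 + 1/7.5 + 1/430 = 0.1811 S  =>  R_par = 5.521 Ω
V = I × R_par = 5 × 5.521 = 27.61 V
I_R2 = V/R2 = 27.61/7.5 = 3.681 A

Final answer: 3.681 A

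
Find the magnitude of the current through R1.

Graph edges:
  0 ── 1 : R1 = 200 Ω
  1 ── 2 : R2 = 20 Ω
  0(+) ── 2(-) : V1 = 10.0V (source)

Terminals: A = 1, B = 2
Nodal analysis, taking node 2 as the 0 V reference.
Source V1 fixes V_0 = 10 V.
KCL at each unknown node (sum of currents leaving = 0; resistances in Ω):
  Node 1: (V_1 - 10)/200 + (V_1 - 0)/20 = 0
Collecting terms: 0.055 × V_1 = 0.05  =>  V_1 = 0.9091 V
I_R1 = (V_0 - V_1)/R1 = (10 - 0.9091)/200 = 0.04545 A
|I_R1| = 0.04545 A

Final answer: |I_R1| = 0.04545 A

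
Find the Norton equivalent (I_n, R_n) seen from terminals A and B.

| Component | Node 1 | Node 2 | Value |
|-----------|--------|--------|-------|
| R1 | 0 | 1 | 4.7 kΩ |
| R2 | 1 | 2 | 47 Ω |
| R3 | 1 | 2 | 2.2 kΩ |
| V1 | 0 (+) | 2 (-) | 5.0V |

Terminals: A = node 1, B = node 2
Find the Thévenin equivalent first; then I_n = V_th/R_th and R_n = R_th.
Step 1 — V_th is the open-circuit voltage V_A - V_B (nothing connected across the terminals).
Nodal analysis, taking node 2 as the 0 V reference.
Source V1 fixes V_0 = 5 V.
KCL at each unknown node (sum of currents leaving = 0; resistances in Ω):
  Node 1: (V_1 - 5)/4700 + (V_1 - 0)/47 + (V_1 - 0)/2200 = 0
Collecting terms: 0.02194 × V_1 = 0.001064  =>  V_1 = 0.04848 V
V_th = V_1 - V_2 = 0.04848 - 0 = 0.04848 V
Step 2 — R_th: zero the source — replace V1 by a short circuit (node 2 merges into node 0) — and find the resistance seen between A (node 1) and B (node 0).
Reduce the network between node 1 (A) and node 0 (B) by series/parallel combination:
  Rp1 = R1 ‖ R2 ‖ R3 (parallel, all between nodes 0 and 1) = 1/(1/4700 + 1/47 + 1/2200) = 45.57 Ω
R_th = 45.57 Ω
I_n = V_th/R_th = 0.04848/45.57 = 0.001064 A, and R_n = R_th = 45.57 Ω

Final answer: I_n = 0.001064 A, R_n = 45.57 Ω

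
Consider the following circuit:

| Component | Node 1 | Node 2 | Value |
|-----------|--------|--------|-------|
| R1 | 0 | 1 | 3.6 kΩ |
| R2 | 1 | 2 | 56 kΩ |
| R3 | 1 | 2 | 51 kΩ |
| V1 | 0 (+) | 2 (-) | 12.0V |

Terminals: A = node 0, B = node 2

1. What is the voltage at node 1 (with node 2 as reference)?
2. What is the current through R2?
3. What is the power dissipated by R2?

Nodal analysis, taking node 2 as the 0 V reference.
Source V1 fixes V_0 = 12 V.
KCL at each unknown node (sum of currents leaving = 0; resistances in Ω):
  Node 1: (V_1 - 12)/3600 + (V_1 - 0)/56000 + (V_1 - 0)/51000 = 0
Collecting terms: 0.0003152 × V_1 = 0.003333  =>  V_1 = 10.57 V
Part 1:
  Read off the nodal solution: V_1 = 10.57 V
Part 2:
  I_R2 = (V_1 - V_2)/R2 = (10.57 - 0)/56000 = 0.0001888 A
  Magnitude: I_R2 = 0.0001888 A
Part 3:
  I_R2 = (V_1 - V_2)/R2 = (10.57 - 0)/56000 = 0.0001888 A
  P_R2 = I_R2² × R2 = (0.0001888)² × 56000 = 0.001997 W

Final answers:
1. V_1 = 10.57 V
2. I_R2 = 0.0001888 A
3. P_R2 = 0.001997 W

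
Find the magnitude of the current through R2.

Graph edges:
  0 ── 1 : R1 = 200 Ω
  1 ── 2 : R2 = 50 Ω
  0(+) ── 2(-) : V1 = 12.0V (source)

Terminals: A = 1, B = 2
Nodal analysis, taking node 2 as the 0 V reference.
Source V1 fixes V_0 = 12 V.
KCL at each unknown node (sum of currents leaving = 0; resistances in Ω):
  Node 1: (V_1 - 12)/200 + (V_1 - 0)/50 = 0
Collecting terms: 0.025 × V_1 = 0.06  =>  V_1 = 2.4 V
I_R2 = (V_1 - V_2)/R2 = (2.4 - 0)/50 = 0.048 A
|I_R2| = 0.048 A

Final answer: |I_R2| = 0.048 A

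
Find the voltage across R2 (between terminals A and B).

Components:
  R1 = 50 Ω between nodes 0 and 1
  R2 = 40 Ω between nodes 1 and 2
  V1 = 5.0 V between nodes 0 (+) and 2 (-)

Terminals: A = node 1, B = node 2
R1 and R2 are in series across V1 (node 0 → node 1 → node 2), and the output A–B is taken across R2, so this is a voltage divider.
Series current: I = V1/(R1 + R2) = 5/(50 + 40) = 5/90 = 0.05556 A
V_R2 = I × R2 = V1 × R2/(R1 + R2) = 5 × 40/90 = 2.222 V

Final answer: 2.222 V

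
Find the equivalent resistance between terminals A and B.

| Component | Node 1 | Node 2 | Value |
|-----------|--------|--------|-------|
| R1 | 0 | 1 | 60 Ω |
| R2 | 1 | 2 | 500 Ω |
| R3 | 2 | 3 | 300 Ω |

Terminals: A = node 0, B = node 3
Reduce the network between node 0 (A) and node 3 (B) by series/parallel combination:
  Rs1 = R1 + R2 (series, joined only at node 1) = 60 + 500 = 560 Ω
  Rs2 = R3 + Rs1 (series, joined only at node 2) = 300 + 560 = 860 Ω
R_eq = 860 Ω

Final answer: 860 Ω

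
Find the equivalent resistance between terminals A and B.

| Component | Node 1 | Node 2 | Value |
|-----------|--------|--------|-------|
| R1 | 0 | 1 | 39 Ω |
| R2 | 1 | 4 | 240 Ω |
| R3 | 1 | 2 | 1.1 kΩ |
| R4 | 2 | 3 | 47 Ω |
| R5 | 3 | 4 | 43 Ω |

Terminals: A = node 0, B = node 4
Reduce the network between node 0 (A) and node 4 (B) by series/parallel combination:
  Rs1 = R3 + R4 (series, joined only at node 2) = 1100 + 47 = 1147 Ω
  Rs2 = R5 + Rs1 (series, joined only at node 3) = 43 + 1147 = 1190 Ω
  Rp1 = R2 ‖ Rs2 (parallel, both between nodes 1 and 4) = 1/(1/240 + 1/1190) = 199.7 Ω
  Rs3 = R1 + Rp1 (series, joined only at node 1) = 39 + 199.7 = 238.7 Ω
R_eq = 238.7 Ω

Final answer: 238.7 Ω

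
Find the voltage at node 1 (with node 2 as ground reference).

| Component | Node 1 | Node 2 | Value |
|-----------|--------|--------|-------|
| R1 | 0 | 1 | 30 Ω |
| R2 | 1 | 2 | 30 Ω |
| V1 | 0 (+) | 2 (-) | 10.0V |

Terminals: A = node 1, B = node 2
Nodal analysis, taking node 2 as the 0 V reference.
Source V1 fixes V_0 = 10 V.
KCL at each unknown node (sum of currents leaving = 0; resistances in Ω):
  Node 1: (V_1 - 10)/30 + (V_1 - 0)/30 = 0
Collecting terms: 0.06667 × V_1 = 0.3333  =>  V_1 = 5 V
The requested potential is V_1 = 5 V.

Final answer: V_1 = 5 V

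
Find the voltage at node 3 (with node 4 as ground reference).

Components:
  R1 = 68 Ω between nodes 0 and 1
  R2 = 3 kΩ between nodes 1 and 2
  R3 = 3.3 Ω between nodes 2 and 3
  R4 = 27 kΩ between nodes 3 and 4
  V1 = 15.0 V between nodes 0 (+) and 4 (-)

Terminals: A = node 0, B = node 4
Nodal analysis, taking node 4 as the 0 V reference.
Source V1 fixes V_0 = 15 V.
KCL at each unknown node (sum of currents leaving = 0; resistances in Ω):
  Node 1: (V_1 - 15)/68 + (V_1 - V_2)/3000 = 0
  Node 2: (V_2 - V_1)/3000 + (V_2 - V_3)/3.3 = 0
  Node 3: (V_3 - V_2)/3.3 + (V_3 - 0)/27000 = 0
Collecting terms (coefficients in siemens):
  0.01504·V_1 - 0.0003333·V_2 = 0.2206
  0.3034·V_2 - 0.0003333·V_1 - 0.303·V_3 = 0
  0.3031·V_3 - 0.303·V_2 = 0
Solving these 3 simultaneous equations (Gaussian elimination) gives:
  V_1 = 14.97 V, V_2 = 13.47 V, V_3 = 13.47 V
The requested potential is V_3 = 13.47 V.

Final answer: V_3 = 13.47 V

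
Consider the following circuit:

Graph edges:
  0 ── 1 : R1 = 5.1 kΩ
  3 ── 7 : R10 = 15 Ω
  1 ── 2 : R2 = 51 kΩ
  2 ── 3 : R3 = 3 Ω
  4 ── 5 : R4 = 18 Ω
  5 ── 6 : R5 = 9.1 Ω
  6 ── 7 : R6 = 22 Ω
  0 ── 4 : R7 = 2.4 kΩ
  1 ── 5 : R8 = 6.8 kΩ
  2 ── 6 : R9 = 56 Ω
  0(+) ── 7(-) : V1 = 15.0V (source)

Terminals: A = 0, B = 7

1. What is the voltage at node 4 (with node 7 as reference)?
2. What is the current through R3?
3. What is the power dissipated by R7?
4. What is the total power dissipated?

Nodal analysis, taking node 7 as the 0 V reference.
Source V1 fixes V_0 = 15 V.
KCL at each unknown node (sum of currents leaving = 0; resistances in Ω):
  Node 1: (V_1 - 15)/5100 + (V_1 - V_2)/51000 + (V_1 - V_5)/6800 = 0
  Node 2: (V_2 - V_1)/51000 + (V_2 - V_3)/3 + (V_2 - V_6)/56 = 0
  Node 3: (V_3 - V_2)/3 + (V_3 - 0)/15 = 0
  Node 4: (V_4 - V_5)/18 + (V_4 - 15)/2400 = 0
  Node 5: (V_5 - V_4)/18 + (V_5 - V_6)/9.1 + (V_5 - V_1)/6800 = 0
  Node 6: (V_6 - V_5)/9.1 + (V_6 - 0)/22 + (V_6 - V_2)/56 = 0
Collecting terms (coefficients in siemens):
  0.0003627·V_1 - 0.00001961·V_2 - 0.0001471·V_5 = 0.002941
  0.3512·V_2 - 0.00001961·V_1 - 0.3333·V_3 - 0.01786·V_6 = 0
  0.4·V_3 - 0.3333·V_2 = 0
  0.05597·V_4 - 0.05556·V_5 = 0.00625
  0.1656·V_5 - 0.0001471·V_1 - 0.05556·V_4 - 0.1099·V_6 = 0
  0.1732·V_6 - 0.01786·V_2 - 0.1099·V_5 = 0
Solving these 6 simultaneous equations (Gaussian elimination) gives:
  V_1 = 8.187 V, V_2 = 0.03245 V, V_3 = 0.02704 V, V_4 = 0.3011 V
  V_5 = 0.1909 V, V_6 = 0.1245 V
Part 1:
  Read off the nodal solution: V_4 = 0.3011 V
Part 2:
  I_R3 = (V_2 - V_3)/R3 = (0.03245 - 0.02704)/3 = 0.001803 A
  Magnitude: I_R3 = 0.001803 A
Part 3:
  I_R7 = (V_0 - V_4)/R7 = (15 - 0.3011)/2400 = 0.006125 A
  P_R7 = I_R7² × R7 = (0.006125)² × 2400 = 0.09002 W
Part 4:
  Power in each resistor, P = (ΔV)²/R:
    P_R1 = (15 - 8.187)²/5100 = 0.009101 W
    P_R2 = (8.187 - 0.03245)²/51000 = 0.001304 W
    P_R3 = (0.03245 - 0.02704)²/3 = 0.000009752 W
    P_R4 = (0.3011 - 0.1909)²/18 = 0.0006752 W
    P_R5 = (0.1909 - 0.1245)²/9.1 = 0.000485 W
    P_R6 = (0.1245 - 0)²/22 = 0.0007041 W
    P_R7 = (15 - 0.3011)²/2400 = 0.09002 W
    P_R8 = (8.187 - 0.1909)²/6800 = 0.009403 W
    P_R9 = (0.03245 - 0.1245)²/56 = 0.0001512 W
    P_R10 = (0.02704 - 0)²/15 = 0.00004876 W
  P_total = P_R1 + P_R2 + P_R3 + P_R4 + P_R5 + P_R6 + P_R7 + P_R8 + P_R9 + P_R10 = 0.1119 W

Final answers:
1. V_4 = 0.3011 V
2. I_R3 = 0.001803 A
3. P_R7 = 0.09002 W
4. P_total = 0.1119 W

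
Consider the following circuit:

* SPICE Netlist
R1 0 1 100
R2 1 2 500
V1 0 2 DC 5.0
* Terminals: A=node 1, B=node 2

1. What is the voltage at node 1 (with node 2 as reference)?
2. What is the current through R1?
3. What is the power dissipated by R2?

Nodal analysis, taking node 2 as the 0 V reference.
Source V1 fixes V_0 = 5 V.
KCL at each unknown node (sum of currents leaving = 0; resistances in Ω):
  Node 1: (V_1 - 5)/100 + (V_1 - 0)/500 = 0
Collecting terms: 0.012 × V_1 = 0.05  =>  V_1 = 4.167 V
Part 1:
  Read off the nodal solution: V_1 = 4.167 V
Part 2:
  I_R1 = (V_0 - V_1)/R1 = (5 - 4.167)/100 = 0.008333 A
  Magnitude: I_R1 = 0.008333 A
Part 3:
  I_R2 = (V_1 - V_2)/R2 = (4.167 - 0)/500 = 0.008333 A
  P_R2 = I_R2² × R2 = (0.008333)² × 500 = 0.03472 W

Final answers:
1. V_1 = 4.167 V
2. I_R1 = 0.008333 A
3. P_R2 = 0.03472 W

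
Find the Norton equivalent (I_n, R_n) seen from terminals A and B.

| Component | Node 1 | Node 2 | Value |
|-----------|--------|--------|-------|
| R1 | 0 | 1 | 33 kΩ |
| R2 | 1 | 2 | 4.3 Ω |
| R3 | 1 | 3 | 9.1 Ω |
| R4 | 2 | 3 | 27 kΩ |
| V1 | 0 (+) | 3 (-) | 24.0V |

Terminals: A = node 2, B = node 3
Find the Thévenin equivalent first; then I_n = V_th/R_th and R_n = R_th.
Step 1 — V_th is the open-circuit voltage V_A - V_B (nothing connected across the terminals).
Nodal analysis, taking node 3 as the 0 V reference.
Source V1 fixes V_0 = 24 V.
KCL at each unknown node (sum of currents leaving = 0; resistances in Ω):
  Node 1: (V_1 - 24)/33000 + (V_1 - V_2)/4.3 + (V_1 - 0)/9.1 = 0
  Node 2: (V_2 - V_1)/4.3 + (V_2 - 0)/27000 = 0
Collecting terms (coefficients in siemens):
  0.3425·V_1 - 0.2326·V_2 = 0.0007273
  0.2326·V_2 - 0.2326·V_1 = 0
Determinant D = (0.3425)(0.2326) - (-0.2326)(-0.2326) = 0.02558
V_1 = [(0.0007273)(0.2326) - (-0.2326)(0)]/D = 0.006614 V
V_2 = [(0.3425)(0) - (0.0007273)(-0.2326)]/D = 0.006613 V
V_th = V_2 - V_3 = 0.006613 - 0 = 0.006613 V
Step 2 — R_th: zero the source — replace V1 by a short circuit (node 3 merges into node 0) — and find the resistance seen between A (node 2) and B (node 0).
Reduce the network between node 2 (A) and node 0 (B) by series/parallel combination:
  Rp1 = R1 ‖ R3 (parallel, both between nodes 0 and 1) = 1/(1/33000 + 1/9.1) = 9.097 Ω
  Rs1 = R2 + Rp1 (series, joined only at node 1) = 4.3 + 9.097 = 13.4 Ω
  Rp2 = R4 ‖ Rs1 (parallel, both between nodes 0 and 2) = 1/(1/27000 + 1/13.4) = 13.39 Ω
R_th = 13.39 Ω
I_n = V_th/R_th = 0.006613/13.39 = 0.0004939 A, and R_n = R_th = 13.39 Ω

Final answer: I_n = 0.0004939 A, R_n = 13.39 Ω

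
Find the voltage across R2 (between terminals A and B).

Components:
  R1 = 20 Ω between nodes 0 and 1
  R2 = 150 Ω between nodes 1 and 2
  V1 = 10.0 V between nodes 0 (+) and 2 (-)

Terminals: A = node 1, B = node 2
R1 and R2 are in series across V1 (node 0 → node 1 → node 2), and the output A–B is taken across R2, so this is a voltage divider.
Series current: I = V1/(R1 + R2) = 10/(20 + 150) = 10/170 = 0.05882 A
V_R2 = I × R2 = V1 × R2/(R1 + R2) = 10 × 150/170 = 8.824 V

Final answer: 8.824 V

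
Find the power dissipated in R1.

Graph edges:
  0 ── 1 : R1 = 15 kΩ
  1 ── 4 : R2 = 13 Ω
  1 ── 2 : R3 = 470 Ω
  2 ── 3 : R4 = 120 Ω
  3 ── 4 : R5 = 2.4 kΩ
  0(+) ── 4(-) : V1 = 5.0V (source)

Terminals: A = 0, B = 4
Nodal analysis, taking node 4 as the 0 V reference.
Source V1 fixes V_0 = 5 V.
KCL at each unknown node (sum of currents leaving = 0; resistances in Ω):
  Node 1: (V_1 - 5)/15000 + (V_1 - 0)/13 + (V_1 - V_2)/470 = 0
  Node 2: (V_2 - V_1)/470 + (V_2 - V_3)/120 = 0
  Node 3: (V_3 - V_2)/120 + (V_3 - 0)/2400 = 0
Collecting terms (coefficients in siemens):
  0.07912·V_1 - 0.002128·V_2 = 0.0003333
  0.01046·V_2 - 0.002128·V_1 - 0.008333·V_3 = 0
  0.00875·V_3 - 0.008333·V_2 = 0
Solving these 3 simultaneous equations (Gaussian elimination) gives:
  V_1 = 0.004311 V, V_2 = 0.003633 V, V_3 = 0.00346 V
I_R1 = (V_0 - V_1)/R1 = (5 - 0.004311)/15000 = 0.000333 A
P_R1 = I_R1² × R1 = (0.000333)² × 15000 = 0.001664 W

Final answer: 0.001664 W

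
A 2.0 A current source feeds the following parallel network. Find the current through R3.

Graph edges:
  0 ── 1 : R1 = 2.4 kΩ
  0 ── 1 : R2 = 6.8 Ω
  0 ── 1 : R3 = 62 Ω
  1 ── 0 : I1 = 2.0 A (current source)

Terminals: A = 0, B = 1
All resistors sit directly between nodes 0 and 1, so they are in parallel and share one voltage V; the full source current 2 A splits among them.
1/R_par = 1/2400 + 1/6.8 + 1/62 = 0.1636 S  =>  R_par = 6.112 Ω
V = I × R_par = 2 × 6.112 = 12.22 V
I_R3 = V/R3 = 12.22/62 = 0.1972 A

Final answer: 0.1972 A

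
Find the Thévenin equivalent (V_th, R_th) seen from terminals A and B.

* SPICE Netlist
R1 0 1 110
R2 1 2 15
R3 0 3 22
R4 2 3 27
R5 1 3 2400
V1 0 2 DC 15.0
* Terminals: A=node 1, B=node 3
Step 1 — V_th is the open-circuit voltage V_A - V_B (nothing connected across the terminals).
Nodal analysis, taking node 2 as the 0 V reference.
Source V1 fixes V_0 = 15 V.
KCL at each unknown node (sum of currents leaving = 0; resistances in Ω):
  Node 1: (V_1 - 15)/110 + (V_1 - 0)/15 + (V_1 - V_3)/2400 = 0
  Node 3: (V_3 - 15)/22 + (V_3 - 0)/27 + (V_3 - V_1)/2400 = 0
Collecting terms (coefficients in siemens):
  0.07617·V_1 - 0.0004167·V_3 = 0.1364
  0.08291·V_3 - 0.0004167·V_1 = 0.6818
Determinant D = (0.07617)(0.08291) - (-0.0004167)(-0.0004167) = 0.006315
V_1 = [(0.1364)(0.08291) - (-0.0004167)(0.6818)]/D = 1.835 V
V_3 = [(0.07617)(0.6818) - (0.1364)(-0.0004167)]/D = 8.233 V
V_th = V_1 - V_3 = 1.835 - 8.233 = -6.398 V
Step 2 — R_th: zero the source — replace V1 by a short circuit (node 2 merges into node 0) — and find the resistance seen between A (node 1) and B (node 3).
Reduce the network between node 1 (A) and node 3 (B) by series/parallel combination:
  Rp1 = R1 ‖ R2 (parallel, both between nodes 0 and 1) = 1/(1/110 + 1/15) = 13.2 Ω
  Rp2 = R3 ‖ R4 (parallel, both between nodes 0 and 3) = 1/(1/22 + 1/27) = 12.12 Ω
  Rs1 = Rp1 + Rp2 (series, joined only at node 0) = 13.2 + 12.12 = 25.32 Ω
  Rp3 = R5 ‖ Rs1 (parallel, both between nodes 1 and 3) = 1/(1/2400 + 1/25.32) = 25.06 Ω
R_th = 25.06 Ω

Final answer: V_th = -6.398 V, R_th = 25.06 Ω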